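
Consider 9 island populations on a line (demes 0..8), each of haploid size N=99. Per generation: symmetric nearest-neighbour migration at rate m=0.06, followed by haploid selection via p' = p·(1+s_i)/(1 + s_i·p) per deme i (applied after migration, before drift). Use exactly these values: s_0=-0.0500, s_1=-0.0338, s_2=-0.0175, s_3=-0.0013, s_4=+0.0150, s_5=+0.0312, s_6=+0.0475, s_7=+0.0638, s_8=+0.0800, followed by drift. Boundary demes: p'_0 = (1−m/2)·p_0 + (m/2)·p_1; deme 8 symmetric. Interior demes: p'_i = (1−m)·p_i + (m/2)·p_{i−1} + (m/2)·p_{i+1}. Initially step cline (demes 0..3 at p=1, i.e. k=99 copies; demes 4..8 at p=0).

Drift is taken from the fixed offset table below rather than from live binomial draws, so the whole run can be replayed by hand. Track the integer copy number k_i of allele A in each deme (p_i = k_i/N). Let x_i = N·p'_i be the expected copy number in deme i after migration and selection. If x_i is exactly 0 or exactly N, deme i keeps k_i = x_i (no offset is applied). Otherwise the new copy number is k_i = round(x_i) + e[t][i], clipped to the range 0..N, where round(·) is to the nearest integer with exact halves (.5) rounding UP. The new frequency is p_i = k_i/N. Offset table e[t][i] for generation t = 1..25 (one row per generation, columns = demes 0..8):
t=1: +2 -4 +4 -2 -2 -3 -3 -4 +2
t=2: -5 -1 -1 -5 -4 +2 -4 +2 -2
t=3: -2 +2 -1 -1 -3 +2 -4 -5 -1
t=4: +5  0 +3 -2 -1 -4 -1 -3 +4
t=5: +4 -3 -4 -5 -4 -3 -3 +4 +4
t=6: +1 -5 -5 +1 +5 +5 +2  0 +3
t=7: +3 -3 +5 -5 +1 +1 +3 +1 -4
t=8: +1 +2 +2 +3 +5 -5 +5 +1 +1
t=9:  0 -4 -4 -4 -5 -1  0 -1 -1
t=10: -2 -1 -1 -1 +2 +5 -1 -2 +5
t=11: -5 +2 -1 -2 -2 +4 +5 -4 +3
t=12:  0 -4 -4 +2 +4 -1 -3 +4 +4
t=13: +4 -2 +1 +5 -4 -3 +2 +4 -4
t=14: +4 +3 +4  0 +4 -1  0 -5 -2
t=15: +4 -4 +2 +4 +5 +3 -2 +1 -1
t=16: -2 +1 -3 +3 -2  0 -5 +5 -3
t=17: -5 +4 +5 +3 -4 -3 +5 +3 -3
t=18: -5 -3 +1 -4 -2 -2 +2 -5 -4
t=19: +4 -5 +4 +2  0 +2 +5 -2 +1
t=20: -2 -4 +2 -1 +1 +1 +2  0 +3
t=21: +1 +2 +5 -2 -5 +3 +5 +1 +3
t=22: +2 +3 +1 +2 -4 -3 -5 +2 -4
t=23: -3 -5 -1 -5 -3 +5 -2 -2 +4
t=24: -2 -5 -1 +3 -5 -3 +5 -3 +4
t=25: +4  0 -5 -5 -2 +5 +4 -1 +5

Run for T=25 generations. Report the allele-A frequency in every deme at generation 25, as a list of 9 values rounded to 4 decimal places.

t=0: k=[99 99 99 99 0 0 0 0 0]
t=1: x=[99.0000 99.0000 99.0000 96.0263 3.0132 0.0000 0.0000 0.0000 0.0000] k=[99 99 99 94 1 0 0 0 0]
t=2: x=[99.0000 99.0000 98.8473 91.3508 3.8142 0.0309 0.0000 0.0000 0.0000] k=[99 99 98 86 0 2 0 0 0]
t=3: x=[99.0000 98.9690 97.6466 83.7632 2.6785 1.9375 0.0628 0.0000 0.0000] k=[99 99 97 83 0 4 0 0 0]
t=4: x=[99.0000 98.9379 96.5990 80.9108 2.6481 3.8727 0.1257 0.0000 0.0000] k=[99 99 99 79 2 0 0 0 0]
t=5: x=[99.0000 99.0000 98.3894 77.2679 4.3110 0.0619 0.0000 0.0000 0.0000] k=[99 99 94 72 0 0 0 0 0]
t=6: x=[99.0000 98.8448 93.3974 70.4736 2.1917 0.0000 0.0000 0.0000 0.0000] k=[99 94 88 71 7 0 0 0 0]
t=7: x=[98.8421 93.8033 87.4917 69.5631 8.8290 0.2165 0.0000 0.0000 0.0000] k=[99 91 92 65 10 1 0 0 0]
t=8: x=[98.7474 91.0214 91.0316 64.1306 11.5308 1.2782 0.0314 0.0000 0.0000] k=[99 93 93 67 17 0 5 0 0]
t=9: x=[98.8105 92.9888 92.1076 66.2515 18.2102 0.6805 4.9122 0.1596 0.0000] k=[99 89 88 62 13 0 5 0 0]
t=10: x=[98.6843 88.9641 87.0659 61.2796 14.2608 0.5568 4.9122 0.1596 0.0000] k=[97 88 86 60 16 6 4 0 0]
t=11: x=[96.6134 87.8750 85.0700 59.4291 17.2309 6.4221 4.1194 0.1276 0.0000] k=[92 90 84 57 15 10 9 0 0]
t=12: x=[91.5962 89.5913 83.1362 56.5185 16.3118 10.4026 9.1377 0.2872 0.0000] k=[92 86 79 59 20 9 6 4 0]
t=13: x=[91.4708 85.5760 78.3227 58.3988 21.0860 9.5006 6.2982 4.1808 0.1296] k=[95 84 79 63 17 7 8 8 0]
t=14: x=[94.4526 83.7415 78.3833 62.0699 18.3011 7.5413 8.3168 8.2140 0.2591] k=[98 87 82 62 22 7 8 3 0]
t=15: x=[97.6010 86.8174 81.2948 61.3697 23.0119 7.6952 8.1608 3.2488 0.0972] k=[99 83 83 65 28 11 6 4 0]
t=16: x=[98.4949 83.0247 82.2153 64.4007 28.9038 11.6726 6.3607 4.1808 0.1296] k=[96 84 79 67 27 12 1 9 0]
t=17: x=[95.4695 83.7722 78.5045 66.1314 28.0483 12.4506 1.6433 8.9825 0.2915] k=[90 88 84 69 24 9 7 12 0]
t=18: x=[89.5089 87.5977 83.4399 68.0723 25.1785 9.6544 7.5264 12.1332 0.3887] k=[85 85 84 64 23 8 10 7 0]
t=19: x=[84.3720 84.5508 83.1969 63.3403 24.0500 8.7520 10.2693 7.2866 0.2268] k=[88 80 87 65 24 11 15 5 1]
t=20: x=[87.2387 79.9261 85.9310 64.4007 25.1181 11.8262 15.1665 5.4921 1.2085] k=[85 76 88 63 26 13 17 5 4]
t=21: x=[84.0920 76.0290 86.7011 62.6101 27.0114 13.8724 17.1686 5.6506 4.3383] k=[85 78 92 61 22 17 22 7 7]
t=22: x=[84.1543 78.0681 90.5140 60.7295 23.2841 17.7430 22.1887 7.8874 7.5175] k=[86 81 92 63 19 15 17 10 4]
t=23: x=[85.2540 80.9787 90.6662 62.5200 20.4404 15.5791 17.3851 10.6014 4.4992] k=[82 76 90 58 17 21 15 9 8]
t=24: x=[81.0795 75.9985 88.4548 57.6987 18.5736 21.2075 15.6002 9.6767 8.6165] k=[79 71 87 61 14 18 21 7 13]
t=25: x=[77.9215 71.0352 85.5359 60.3394 15.7259 18.4263 21.2543 8.0455 13.7036] k=[82 71 81 55 14 23 25 7 19]

[0.8283, 0.7172, 0.8182, 0.5556, 0.1414, 0.2323, 0.2525, 0.0707, 0.1919]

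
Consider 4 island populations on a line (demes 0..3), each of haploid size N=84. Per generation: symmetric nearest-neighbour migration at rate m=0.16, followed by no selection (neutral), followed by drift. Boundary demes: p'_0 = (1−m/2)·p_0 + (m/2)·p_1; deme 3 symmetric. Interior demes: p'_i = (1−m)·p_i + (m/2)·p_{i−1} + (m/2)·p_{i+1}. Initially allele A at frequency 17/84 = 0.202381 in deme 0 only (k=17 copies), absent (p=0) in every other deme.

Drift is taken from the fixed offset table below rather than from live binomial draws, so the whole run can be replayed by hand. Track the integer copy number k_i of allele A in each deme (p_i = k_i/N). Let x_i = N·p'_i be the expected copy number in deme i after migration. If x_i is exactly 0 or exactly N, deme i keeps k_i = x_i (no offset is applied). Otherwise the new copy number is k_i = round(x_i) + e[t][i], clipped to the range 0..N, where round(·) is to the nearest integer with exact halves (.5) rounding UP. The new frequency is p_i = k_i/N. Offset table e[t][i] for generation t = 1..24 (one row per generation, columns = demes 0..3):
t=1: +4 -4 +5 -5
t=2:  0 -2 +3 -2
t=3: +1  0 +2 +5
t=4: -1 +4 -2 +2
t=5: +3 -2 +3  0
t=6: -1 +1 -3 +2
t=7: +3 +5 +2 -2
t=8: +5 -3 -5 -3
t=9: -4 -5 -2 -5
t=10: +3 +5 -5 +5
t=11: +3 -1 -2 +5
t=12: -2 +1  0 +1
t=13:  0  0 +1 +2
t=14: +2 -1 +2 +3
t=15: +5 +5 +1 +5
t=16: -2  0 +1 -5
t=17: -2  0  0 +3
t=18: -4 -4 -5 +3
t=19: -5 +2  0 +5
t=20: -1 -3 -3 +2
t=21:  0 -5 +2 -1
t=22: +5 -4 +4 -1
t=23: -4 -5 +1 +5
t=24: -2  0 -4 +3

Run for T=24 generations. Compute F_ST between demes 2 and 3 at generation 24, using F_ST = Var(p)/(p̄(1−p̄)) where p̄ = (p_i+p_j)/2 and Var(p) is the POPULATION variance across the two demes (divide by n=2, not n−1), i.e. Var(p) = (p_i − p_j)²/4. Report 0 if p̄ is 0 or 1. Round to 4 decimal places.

0.0473

t=0: k=[17 0 0 0]
t=1: x=[15.6400 1.3600 0.0000 0.0000] k=[20 0 0 0]
t=2: x=[18.4000 1.6000 0.0000 0.0000] k=[18 0 0 0]
t=3: x=[16.5600 1.4400 0.0000 0.0000] k=[18 1 0 0]
t=4: x=[16.6400 2.2800 0.0800 0.0000] k=[16 6 0 0]
t=5: x=[15.2000 6.3200 0.4800 0.0000] k=[18 4 3 0]
t=6: x=[16.8800 5.0400 2.8400 0.2400] k=[16 6 0 2]
t=7: x=[15.2000 6.3200 0.6400 1.8400] k=[18 11 3 0]
t=8: x=[17.4400 10.9200 3.4000 0.2400] k=[22 8 0 0]
t=9: x=[20.8800 8.4800 0.6400 0.0000] k=[17 3 0 0]
t=10: x=[15.8800 3.8800 0.2400 0.0000] k=[19 9 0 0]
t=11: x=[18.2000 9.0800 0.7200 0.0000] k=[21 8 0 0]
t=12: x=[19.9600 8.4000 0.6400 0.0000] k=[18 9 1 0]
t=13: x=[17.2800 9.0800 1.5600 0.0800] k=[17 9 3 2]
t=14: x=[16.3600 9.1600 3.4000 2.0800] k=[18 8 5 5]
t=15: x=[17.2000 8.5600 5.2400 5.0000] k=[22 14 6 10]
t=16: x=[21.3600 14.0000 6.9600 9.6800] k=[19 14 8 5]
t=17: x=[18.6000 13.9200 8.2400 5.2400] k=[17 14 8 8]
t=18: x=[16.7600 13.7600 8.4800 8.0000] k=[13 10 3 11]
t=19: x=[12.7600 9.6800 4.2000 10.3600] k=[8 12 4 15]
t=20: x=[8.3200 11.0400 5.5200 14.1200] k=[7 8 3 16]
t=21: x=[7.0800 7.5200 4.4400 14.9600] k=[7 3 6 14]
t=22: x=[6.6800 3.5600 6.4000 13.3600] k=[12 0 10 12]
t=23: x=[11.0400 1.7600 9.3600 11.8400] k=[7 0 10 17]
t=24: x=[6.4400 1.3600 9.7600 16.4400] k=[4 1 6 19]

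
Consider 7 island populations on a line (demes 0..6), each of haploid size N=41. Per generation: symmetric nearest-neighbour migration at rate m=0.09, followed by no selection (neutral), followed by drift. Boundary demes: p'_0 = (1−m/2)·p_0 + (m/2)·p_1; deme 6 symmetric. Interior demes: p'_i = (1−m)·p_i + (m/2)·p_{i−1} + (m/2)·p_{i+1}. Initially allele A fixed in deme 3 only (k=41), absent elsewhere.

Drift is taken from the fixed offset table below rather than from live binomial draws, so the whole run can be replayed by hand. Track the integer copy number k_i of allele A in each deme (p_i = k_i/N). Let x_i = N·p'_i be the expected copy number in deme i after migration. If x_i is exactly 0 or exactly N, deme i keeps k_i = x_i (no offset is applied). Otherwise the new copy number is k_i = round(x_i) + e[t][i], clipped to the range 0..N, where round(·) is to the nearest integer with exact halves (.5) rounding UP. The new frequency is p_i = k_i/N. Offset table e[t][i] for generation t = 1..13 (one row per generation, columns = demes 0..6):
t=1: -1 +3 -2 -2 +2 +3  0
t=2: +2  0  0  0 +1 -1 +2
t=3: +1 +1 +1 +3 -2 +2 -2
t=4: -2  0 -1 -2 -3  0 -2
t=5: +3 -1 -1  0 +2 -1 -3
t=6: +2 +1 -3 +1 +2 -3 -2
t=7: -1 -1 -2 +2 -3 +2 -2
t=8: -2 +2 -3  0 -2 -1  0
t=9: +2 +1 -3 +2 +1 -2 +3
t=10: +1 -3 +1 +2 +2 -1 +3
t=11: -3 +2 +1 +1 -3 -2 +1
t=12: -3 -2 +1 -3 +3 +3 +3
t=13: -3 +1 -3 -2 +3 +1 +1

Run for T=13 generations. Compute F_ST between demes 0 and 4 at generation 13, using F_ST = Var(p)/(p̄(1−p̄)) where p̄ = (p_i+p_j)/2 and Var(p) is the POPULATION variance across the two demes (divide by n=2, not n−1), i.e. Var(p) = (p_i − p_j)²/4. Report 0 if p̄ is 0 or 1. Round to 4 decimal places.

t=0: k=[0 0 0 41 0 0 0]
t=1: x=[0.0000 0.0000 1.8450 37.3100 1.8450 0.0000 0.0000] k=[0 0 0 35 4 0 0]
t=2: x=[0.0000 0.0000 1.5750 32.0300 5.2150 0.1800 0.0000] k=[0 0 2 32 6 0 0]
t=3: x=[0.0000 0.0900 3.2600 29.4800 6.9000 0.2700 0.0000] k=[0 1 4 32 5 2 0]
t=4: x=[0.0450 1.0900 5.1250 29.5250 6.0800 2.0450 0.0900] k=[0 1 4 28 3 2 0]
t=5: x=[0.0450 1.0900 4.9450 25.7950 4.0800 1.9550 0.0900] k=[3 0 4 26 6 1 0]
t=6: x=[2.8650 0.3150 4.8100 24.1100 6.6750 1.1800 0.0450] k=[5 1 2 25 9 0 0]
t=7: x=[4.8200 1.2250 2.9900 23.2450 9.3150 0.4050 0.0000] k=[4 0 1 25 6 2 0]
t=8: x=[3.8200 0.2250 2.0350 23.0650 6.6750 2.0900 0.0900] k=[2 2 0 23 5 1 0]
t=9: x=[2.0000 1.9100 1.1250 21.1550 5.6300 1.1350 0.0450] k=[4 3 0 23 7 0 3]
t=10: x=[3.9550 2.9100 1.1700 21.2450 7.4050 0.4500 2.8650] k=[5 0 2 23 9 0 6]
t=11: x=[4.7750 0.3150 2.8550 21.4250 9.2250 0.6750 5.7300] k=[2 2 4 22 6 0 7]
t=12: x=[2.0000 2.0900 4.7200 20.4700 6.4500 0.5850 6.6850] k=[0 0 6 17 9 4 10]
t=13: x=[0.0000 0.2700 6.2250 16.1450 9.1350 4.4950 9.7300] k=[0 1 3 14 12 5 11]

0.1714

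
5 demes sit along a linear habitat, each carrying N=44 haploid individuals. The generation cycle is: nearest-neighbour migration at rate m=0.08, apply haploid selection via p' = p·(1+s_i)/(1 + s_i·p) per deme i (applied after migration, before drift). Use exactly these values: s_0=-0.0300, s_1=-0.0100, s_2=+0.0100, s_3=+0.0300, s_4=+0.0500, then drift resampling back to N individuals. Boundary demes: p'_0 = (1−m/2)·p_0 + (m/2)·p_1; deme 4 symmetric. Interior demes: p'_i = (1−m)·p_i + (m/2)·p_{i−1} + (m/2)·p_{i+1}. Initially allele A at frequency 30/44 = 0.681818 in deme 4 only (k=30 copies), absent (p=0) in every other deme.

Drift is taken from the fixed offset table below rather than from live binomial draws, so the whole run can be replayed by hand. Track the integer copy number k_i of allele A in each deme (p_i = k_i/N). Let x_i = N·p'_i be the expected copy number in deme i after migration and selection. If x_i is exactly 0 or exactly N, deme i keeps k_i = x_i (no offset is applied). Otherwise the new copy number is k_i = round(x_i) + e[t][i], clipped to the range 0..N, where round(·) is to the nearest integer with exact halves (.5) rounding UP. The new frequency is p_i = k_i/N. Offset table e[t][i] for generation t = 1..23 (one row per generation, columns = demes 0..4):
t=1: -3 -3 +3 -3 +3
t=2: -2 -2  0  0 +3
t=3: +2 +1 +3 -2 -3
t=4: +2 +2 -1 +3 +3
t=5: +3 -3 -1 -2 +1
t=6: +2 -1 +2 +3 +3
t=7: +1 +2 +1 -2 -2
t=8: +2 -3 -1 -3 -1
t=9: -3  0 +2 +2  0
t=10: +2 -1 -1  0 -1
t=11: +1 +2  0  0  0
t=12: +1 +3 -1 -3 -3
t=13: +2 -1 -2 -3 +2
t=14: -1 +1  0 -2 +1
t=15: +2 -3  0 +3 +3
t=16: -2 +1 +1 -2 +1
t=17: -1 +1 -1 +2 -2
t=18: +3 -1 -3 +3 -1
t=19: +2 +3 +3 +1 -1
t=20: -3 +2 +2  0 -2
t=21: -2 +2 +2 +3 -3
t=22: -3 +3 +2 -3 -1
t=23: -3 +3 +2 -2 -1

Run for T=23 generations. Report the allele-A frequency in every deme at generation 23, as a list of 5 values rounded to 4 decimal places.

[0.0000, 0.3409, 0.2955, 0.2955, 0.4545]

t=0: k=[0 0 0 0 30]
t=1: x=[0.0000 0.0000 0.0000 1.2350 29.2817] k=[0 0 0 0 32]
t=2: x=[0.0000 0.0000 0.0000 1.3173 31.1680] k=[0 0 0 1 34]
t=3: x=[0.0000 0.0000 0.0404 2.3448 33.0853] k=[0 0 3 0 30]
t=4: x=[0.0000 0.1188 2.7859 1.3584 29.2817] k=[0 2 2 4 32]
t=5: x=[0.0776 1.9016 2.0998 5.1734 31.3248] k=[3 0 1 3 32]
t=6: x=[2.7991 0.1584 1.0502 4.1907 31.2856] k=[5 0 3 7 34]
t=7: x=[4.6713 0.3168 3.0683 8.1138 33.3195] k=[6 2 4 6 31]
t=8: x=[5.6874 2.2187 4.0363 7.0941 30.4615] k=[8 0 3 4 29]
t=9: x=[7.4888 0.4356 2.9472 5.0916 28.4934] k=[4 0 5 7 28]
t=10: x=[3.7346 0.3564 4.9233 7.9507 27.6642] k=[6 0 4 8 27]
t=11: x=[5.6092 0.3960 4.0363 8.8064 26.7542] k=[7 2 4 9 27]
t=12: x=[6.6267 2.2584 4.1573 9.7424 26.7938] k=[8 5 3 7 24]
t=13: x=[7.6849 4.9953 3.2700 7.7061 23.8539] k=[10 4 1 5 26]
t=14: x=[9.5306 4.0826 1.2924 5.8278 25.6837] k=[9 5 1 4 27]
t=15: x=[8.6268 4.9556 1.2924 4.9279 26.5958] k=[11 2 1 8 30]
t=16: x=[10.3962 2.2980 1.3328 8.8064 29.5966] k=[8 3 2 7 31]
t=17: x=[7.6065 3.1306 2.2612 7.9507 30.5008] k=[7 4 1 10 29]
t=18: x=[6.7051 3.9636 1.4943 10.6366 28.7300] k=[10 3 0 14 28]
t=19: x=[9.4913 3.1306 0.6867 14.2837 27.9408] k=[11 6 4 15 27]
t=20: x=[10.5537 6.0672 4.5605 15.3340 27.0314] k=[8 8 7 15 25]
t=21: x=[7.8026 7.8947 7.4212 15.3743 25.1276] k=[6 10 9 18 22]
t=22: x=[6.0004 9.7237 9.4738 18.1142 22.3767] k=[3 13 11 15 21]
t=23: x=[3.3057 12.4302 11.3235 15.3743 21.2956] k=[0 15 13 13 20]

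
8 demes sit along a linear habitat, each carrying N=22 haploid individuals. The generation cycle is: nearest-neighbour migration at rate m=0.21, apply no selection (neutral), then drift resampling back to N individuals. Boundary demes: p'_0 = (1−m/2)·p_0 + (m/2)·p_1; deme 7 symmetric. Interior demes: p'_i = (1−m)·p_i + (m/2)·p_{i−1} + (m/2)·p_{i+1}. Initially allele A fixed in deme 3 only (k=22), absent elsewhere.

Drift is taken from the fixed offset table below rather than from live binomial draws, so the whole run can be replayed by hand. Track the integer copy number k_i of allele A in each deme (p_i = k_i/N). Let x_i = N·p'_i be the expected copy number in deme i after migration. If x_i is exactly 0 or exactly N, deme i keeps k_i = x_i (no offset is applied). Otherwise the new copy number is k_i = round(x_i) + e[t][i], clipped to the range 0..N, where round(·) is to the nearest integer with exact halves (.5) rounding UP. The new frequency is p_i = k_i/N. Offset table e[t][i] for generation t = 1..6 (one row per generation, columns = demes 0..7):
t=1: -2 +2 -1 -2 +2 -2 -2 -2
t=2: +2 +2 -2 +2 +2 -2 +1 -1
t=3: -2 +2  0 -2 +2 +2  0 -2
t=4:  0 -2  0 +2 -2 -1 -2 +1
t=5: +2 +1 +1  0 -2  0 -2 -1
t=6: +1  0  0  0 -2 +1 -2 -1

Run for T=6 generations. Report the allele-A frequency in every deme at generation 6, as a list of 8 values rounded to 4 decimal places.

t=0: k=[0 0 0 22 0 0 0 0]
t=1: x=[0.0000 0.0000 2.3100 17.3800 2.3100 0.0000 0.0000 0.0000] k=[0 0 1 15 4 0 0 0]
t=2: x=[0.0000 0.1050 2.3650 12.3750 4.7350 0.4200 0.0000 0.0000] k=[0 2 0 14 7 0 0 0]
t=3: x=[0.2100 1.5800 1.6800 11.7950 7.0000 0.7350 0.0000 0.0000] k=[0 4 2 10 9 3 0 0]
t=4: x=[0.4200 3.3700 3.0500 9.0550 8.4750 3.3150 0.3150 0.0000] k=[0 1 3 11 6 2 0 0]
t=5: x=[0.1050 1.1050 3.6300 9.6350 6.1050 2.2100 0.2100 0.0000] k=[2 2 5 10 4 2 0 0]
t=6: x=[2.0000 2.3150 5.2100 8.8450 4.4200 2.0000 0.2100 0.0000] k=[3 2 5 9 2 3 0 0]

[0.1364, 0.0909, 0.2273, 0.4091, 0.0909, 0.1364, 0.0000, 0.0000]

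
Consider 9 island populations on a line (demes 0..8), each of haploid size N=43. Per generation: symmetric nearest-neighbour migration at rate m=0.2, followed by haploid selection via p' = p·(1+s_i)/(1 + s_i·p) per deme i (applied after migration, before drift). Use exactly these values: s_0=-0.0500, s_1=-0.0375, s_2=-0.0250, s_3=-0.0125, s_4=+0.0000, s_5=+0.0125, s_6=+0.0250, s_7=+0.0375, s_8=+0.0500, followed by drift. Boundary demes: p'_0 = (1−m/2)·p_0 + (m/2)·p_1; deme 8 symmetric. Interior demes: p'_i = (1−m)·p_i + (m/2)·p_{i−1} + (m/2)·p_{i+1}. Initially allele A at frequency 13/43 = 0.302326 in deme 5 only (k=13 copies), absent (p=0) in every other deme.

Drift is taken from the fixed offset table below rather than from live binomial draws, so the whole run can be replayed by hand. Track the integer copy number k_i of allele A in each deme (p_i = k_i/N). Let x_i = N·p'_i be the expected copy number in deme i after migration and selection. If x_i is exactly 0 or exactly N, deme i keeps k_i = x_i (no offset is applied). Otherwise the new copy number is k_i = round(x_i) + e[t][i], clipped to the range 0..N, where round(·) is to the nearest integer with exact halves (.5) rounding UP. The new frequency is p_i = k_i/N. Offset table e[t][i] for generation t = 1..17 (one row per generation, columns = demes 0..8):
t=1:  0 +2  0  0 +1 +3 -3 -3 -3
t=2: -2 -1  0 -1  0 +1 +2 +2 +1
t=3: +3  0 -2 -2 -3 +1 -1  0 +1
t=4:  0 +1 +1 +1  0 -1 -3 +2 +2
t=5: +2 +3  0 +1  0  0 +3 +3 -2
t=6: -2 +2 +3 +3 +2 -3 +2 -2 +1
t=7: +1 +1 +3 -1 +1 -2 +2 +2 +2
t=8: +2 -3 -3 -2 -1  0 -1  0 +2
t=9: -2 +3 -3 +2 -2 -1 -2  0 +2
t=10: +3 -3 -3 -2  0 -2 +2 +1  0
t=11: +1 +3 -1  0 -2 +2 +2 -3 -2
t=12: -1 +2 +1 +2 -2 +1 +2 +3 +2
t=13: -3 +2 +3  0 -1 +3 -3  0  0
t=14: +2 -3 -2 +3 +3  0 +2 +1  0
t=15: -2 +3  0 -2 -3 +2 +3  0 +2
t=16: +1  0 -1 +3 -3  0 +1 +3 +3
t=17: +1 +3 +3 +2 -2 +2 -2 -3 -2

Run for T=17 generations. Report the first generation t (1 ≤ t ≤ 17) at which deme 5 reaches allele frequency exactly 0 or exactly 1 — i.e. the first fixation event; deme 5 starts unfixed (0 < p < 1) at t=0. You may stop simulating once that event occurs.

10

t=0: k=[0 0 0 0 0 13 0 0 0]
t=1: x=[0.0000 0.0000 0.0000 0.0000 1.3000 10.4983 1.3315 0.0000 0.0000] k=[0 0 0 0 2 13 0 0 0]
t=2: x=[0.0000 0.0000 0.0000 0.1975 2.9000 10.6995 1.3315 0.0000 0.0000] k=[0 0 0 0 3 12 3 0 0]
t=3: x=[0.0000 0.0000 0.0000 0.2963 3.6000 10.2970 3.6823 0.3112 0.0000] k=[0 0 0 0 1 11 3 0 0]
t=4: x=[0.0000 0.0000 0.0000 0.0988 1.9000 9.2902 3.5802 0.3112 0.0000] k=[0 0 0 1 2 8 1 2 0]
t=5: x=[0.0000 0.0000 0.0975 0.9878 2.5000 6.7706 1.8431 1.7611 0.2100] k=[0 0 0 2 3 7 5 5 0]
t=6: x=[0.0000 0.0000 0.1950 1.8773 3.3000 6.4680 5.3139 4.6505 0.5247] k=[0 0 3 5 5 3 7 3 2]
t=7: x=[0.0000 0.2888 2.8323 4.7466 4.8000 3.6412 6.3322 3.4139 2.1996] k=[0 1 6 4 6 2 8 5 4]
t=8: x=[0.0950 1.3491 5.1835 4.3506 5.4000 3.0349 7.2476 5.3706 4.2846] k=[2 0 2 2 4 3 6 5 6]
t=9: x=[1.7136 0.3851 1.7568 2.1739 3.7000 3.4391 5.7214 5.3706 6.1528] k=[0 3 0 4 2 2 4 5 8]
t=10: x=[0.2851 2.3148 0.6828 3.3608 2.2000 2.2261 3.9885 5.3706 8.0133] k=[3 0 0 1 2 0 6 6 8]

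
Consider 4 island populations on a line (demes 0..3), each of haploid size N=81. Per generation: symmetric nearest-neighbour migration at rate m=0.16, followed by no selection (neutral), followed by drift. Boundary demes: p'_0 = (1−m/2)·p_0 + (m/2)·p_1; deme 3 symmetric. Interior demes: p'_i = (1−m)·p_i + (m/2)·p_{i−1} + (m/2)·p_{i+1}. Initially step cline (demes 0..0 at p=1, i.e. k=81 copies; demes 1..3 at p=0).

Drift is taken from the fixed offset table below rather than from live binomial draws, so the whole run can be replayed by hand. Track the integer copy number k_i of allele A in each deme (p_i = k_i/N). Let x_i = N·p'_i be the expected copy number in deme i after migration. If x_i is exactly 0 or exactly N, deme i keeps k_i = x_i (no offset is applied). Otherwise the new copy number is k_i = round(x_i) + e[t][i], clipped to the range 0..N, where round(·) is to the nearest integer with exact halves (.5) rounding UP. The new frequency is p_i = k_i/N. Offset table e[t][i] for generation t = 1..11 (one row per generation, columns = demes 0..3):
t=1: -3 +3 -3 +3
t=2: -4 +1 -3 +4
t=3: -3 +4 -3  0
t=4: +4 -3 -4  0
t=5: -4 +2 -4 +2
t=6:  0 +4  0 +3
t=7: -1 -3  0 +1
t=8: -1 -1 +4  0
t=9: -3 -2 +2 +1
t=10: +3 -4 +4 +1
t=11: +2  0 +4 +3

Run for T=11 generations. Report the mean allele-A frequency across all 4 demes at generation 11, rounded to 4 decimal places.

0.2623

t=0: k=[81 0 0 0]
t=1: x=[74.5200 6.4800 0.0000 0.0000] k=[72 9 0 0]
t=2: x=[66.9600 13.3200 0.7200 0.0000] k=[63 14 0 0]
t=3: x=[59.0800 16.8000 1.1200 0.0000] k=[56 21 0 0]
t=4: x=[53.2000 22.1200 1.6800 0.0000] k=[57 19 0 0]
t=5: x=[53.9600 20.5200 1.5200 0.0000] k=[50 23 0 0]
t=6: x=[47.8400 23.3200 1.8400 0.0000] k=[48 27 2 0]
t=7: x=[46.3200 26.6800 3.8400 0.1600] k=[45 24 4 1]
t=8: x=[43.3200 24.0800 5.3600 1.2400] k=[42 23 9 1]
t=9: x=[40.4800 23.4000 9.4800 1.6400] k=[37 21 11 3]
t=10: x=[35.7200 21.4800 11.1600 3.6400] k=[39 17 15 5]
t=11: x=[37.2400 18.6000 14.3600 5.8000] k=[39 19 18 9]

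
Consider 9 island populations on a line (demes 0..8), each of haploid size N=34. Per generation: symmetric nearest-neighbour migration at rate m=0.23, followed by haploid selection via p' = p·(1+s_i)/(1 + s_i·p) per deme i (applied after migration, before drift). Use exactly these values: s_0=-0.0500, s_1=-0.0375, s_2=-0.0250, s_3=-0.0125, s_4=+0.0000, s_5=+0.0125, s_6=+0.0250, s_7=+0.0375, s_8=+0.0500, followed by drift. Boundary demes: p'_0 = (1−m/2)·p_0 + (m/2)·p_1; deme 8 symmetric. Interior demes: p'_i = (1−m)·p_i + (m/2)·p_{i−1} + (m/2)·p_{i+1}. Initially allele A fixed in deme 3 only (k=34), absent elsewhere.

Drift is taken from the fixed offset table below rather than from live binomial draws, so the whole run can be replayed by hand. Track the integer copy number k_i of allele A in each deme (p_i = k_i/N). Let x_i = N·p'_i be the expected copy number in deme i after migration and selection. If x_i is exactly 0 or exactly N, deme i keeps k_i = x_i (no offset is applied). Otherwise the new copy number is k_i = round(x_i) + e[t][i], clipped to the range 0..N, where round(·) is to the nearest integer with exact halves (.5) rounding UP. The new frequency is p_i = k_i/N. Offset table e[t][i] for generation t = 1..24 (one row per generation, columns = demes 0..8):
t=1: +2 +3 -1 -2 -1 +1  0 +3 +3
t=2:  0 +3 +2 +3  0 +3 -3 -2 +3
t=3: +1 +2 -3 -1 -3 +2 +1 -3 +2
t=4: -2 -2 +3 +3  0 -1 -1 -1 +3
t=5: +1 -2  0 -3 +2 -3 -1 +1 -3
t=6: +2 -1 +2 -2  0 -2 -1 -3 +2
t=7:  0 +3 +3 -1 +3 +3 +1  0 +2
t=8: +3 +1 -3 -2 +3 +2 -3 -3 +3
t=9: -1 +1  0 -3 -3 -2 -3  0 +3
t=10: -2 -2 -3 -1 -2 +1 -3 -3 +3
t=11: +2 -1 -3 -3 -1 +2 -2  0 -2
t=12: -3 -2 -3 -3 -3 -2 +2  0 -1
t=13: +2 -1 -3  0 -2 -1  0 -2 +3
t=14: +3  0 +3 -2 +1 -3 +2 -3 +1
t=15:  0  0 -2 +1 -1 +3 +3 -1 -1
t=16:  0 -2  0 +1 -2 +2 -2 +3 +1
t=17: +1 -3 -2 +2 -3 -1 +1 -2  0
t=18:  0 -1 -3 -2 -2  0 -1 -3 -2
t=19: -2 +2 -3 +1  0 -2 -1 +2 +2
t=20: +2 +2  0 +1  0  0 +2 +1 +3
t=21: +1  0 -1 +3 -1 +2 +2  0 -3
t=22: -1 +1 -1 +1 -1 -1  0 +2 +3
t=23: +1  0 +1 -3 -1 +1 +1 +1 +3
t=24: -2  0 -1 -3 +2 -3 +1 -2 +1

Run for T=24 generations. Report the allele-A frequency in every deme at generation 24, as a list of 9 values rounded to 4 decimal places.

[0.0588, 0.0882, 0.0294, 0.0000, 0.0882, 0.0294, 0.2353, 0.1176, 0.2059]

t=0: k=[0 0 0 34 0 0 0 0 0]
t=1: x=[0.0000 0.0000 3.8232 26.1040 3.9100 0.0000 0.0000 0.0000 0.0000] k=[0 0 3 24 3 0 0 0 0]
t=2: x=[0.0000 0.3322 4.9617 19.0647 5.0700 0.3493 0.0000 0.0000 0.0000] k=[0 3 7 22 5 3 0 0 0]
t=3: x=[0.3279 3.0085 8.1076 18.2137 6.7250 2.9180 0.3535 0.0000 0.0000] k=[1 5 5 17 4 5 1 0 0]
t=4: x=[1.3900 4.3917 6.2498 14.0213 5.6100 4.4730 1.3773 0.1193 0.0000] k=[0 2 9 17 6 3 0 0 0]
t=5: x=[0.2186 2.4855 8.9471 14.7099 6.9200 3.0342 0.3535 0.0000 0.0000] k=[1 0 9 12 9 0 0 0 0]
t=6: x=[0.8418 1.1083 8.1521 11.2153 8.3100 1.0475 0.0000 0.0000 0.0000] k=[3 0 10 9 8 0 0 0 0]
t=7: x=[2.5321 1.4413 8.5717 8.9170 7.1950 0.9312 0.0000 0.0000 0.0000] k=[3 4 12 8 10 4 0 0 0]
t=8: x=[2.9729 4.6495 10.4360 8.6089 9.0800 4.2762 0.4713 0.0000 0.0000] k=[6 6 7 7 12 6 0 0 0]
t=9: x=[5.7507 5.9257 6.7470 7.5012 10.7350 6.0616 0.7069 0.0000 0.0000] k=[5 7 7 5 8 4 0 0 0]
t=10: x=[5.0070 6.5651 6.6338 5.5166 7.1950 4.0441 0.4713 0.0000 0.0000] k=[3 5 4 5 5 5 0 0 0]
t=11: x=[3.0831 4.5036 4.1371 4.8326 5.0000 4.4730 0.5891 0.0000 0.0000] k=[5 4 1 2 4 6 0 0 0]
t=12: x=[4.6743 3.6438 1.4250 2.0902 4.0000 5.1339 0.7069 0.0000 0.0000] k=[2 2 0 0 1 3 3 0 0]
t=13: x=[1.9056 1.7070 0.2243 0.1136 1.1150 2.8018 2.7161 0.3578 0.0000] k=[4 1 0 0 0 2 3 0 0]
t=14: x=[3.4910 1.1855 0.1121 0.0000 0.2300 1.9072 2.5986 0.3578 0.0000] k=[6 1 3 0 1 0 5 0 0]
t=15: x=[5.1952 1.7408 2.3686 0.4543 0.7700 0.6984 3.9351 0.5962 0.0000] k=[5 2 0 1 0 4 7 0 0]
t=16: x=[4.4527 2.0404 0.3365 0.7606 0.5750 3.9280 5.9706 0.8344 0.0000] k=[4 0 0 2 0 6 4 4 0]
t=17: x=[3.3806 0.4430 0.2243 1.5216 0.9200 5.1339 4.3223 3.6585 0.4827] k=[4 0 0 4 0 4 5 2 0]
t=18: x=[3.3806 0.4430 0.4487 3.0449 0.9200 3.6957 4.6380 2.1892 0.2414] k=[3 0 0 1 0 4 4 0 0]
t=19: x=[2.5321 0.3322 0.1121 0.7606 0.5750 3.5796 3.6191 0.4770 0.0000] k=[1 2 0 2 1 2 3 2 0]
t=20: x=[1.0610 1.5959 0.4487 1.6353 1.2300 2.0235 2.8335 1.9516 0.2414] k=[3 4 0 3 1 2 5 3 3]
t=21: x=[2.9729 3.3091 0.7853 2.3968 1.3450 2.2560 4.5209 3.3392 3.1362] k=[4 3 0 5 0 4 7 3 0]
t=22: x=[3.7120 2.6743 0.8976 3.8073 1.0350 3.9280 6.3211 3.2207 0.3621] k=[3 4 0 5 0 3 6 5 3]
t=23: x=[2.9729 3.3091 1.0099 3.8073 0.9200 3.0342 5.6555 5.0410 3.3755] k=[4 3 2 1 0 4 7 6 6]
t=24: x=[3.7120 2.8971 1.9529 0.9879 0.5750 3.9280 6.6714 6.3018 6.2449] k=[2 3 1 0 3 1 8 4 7]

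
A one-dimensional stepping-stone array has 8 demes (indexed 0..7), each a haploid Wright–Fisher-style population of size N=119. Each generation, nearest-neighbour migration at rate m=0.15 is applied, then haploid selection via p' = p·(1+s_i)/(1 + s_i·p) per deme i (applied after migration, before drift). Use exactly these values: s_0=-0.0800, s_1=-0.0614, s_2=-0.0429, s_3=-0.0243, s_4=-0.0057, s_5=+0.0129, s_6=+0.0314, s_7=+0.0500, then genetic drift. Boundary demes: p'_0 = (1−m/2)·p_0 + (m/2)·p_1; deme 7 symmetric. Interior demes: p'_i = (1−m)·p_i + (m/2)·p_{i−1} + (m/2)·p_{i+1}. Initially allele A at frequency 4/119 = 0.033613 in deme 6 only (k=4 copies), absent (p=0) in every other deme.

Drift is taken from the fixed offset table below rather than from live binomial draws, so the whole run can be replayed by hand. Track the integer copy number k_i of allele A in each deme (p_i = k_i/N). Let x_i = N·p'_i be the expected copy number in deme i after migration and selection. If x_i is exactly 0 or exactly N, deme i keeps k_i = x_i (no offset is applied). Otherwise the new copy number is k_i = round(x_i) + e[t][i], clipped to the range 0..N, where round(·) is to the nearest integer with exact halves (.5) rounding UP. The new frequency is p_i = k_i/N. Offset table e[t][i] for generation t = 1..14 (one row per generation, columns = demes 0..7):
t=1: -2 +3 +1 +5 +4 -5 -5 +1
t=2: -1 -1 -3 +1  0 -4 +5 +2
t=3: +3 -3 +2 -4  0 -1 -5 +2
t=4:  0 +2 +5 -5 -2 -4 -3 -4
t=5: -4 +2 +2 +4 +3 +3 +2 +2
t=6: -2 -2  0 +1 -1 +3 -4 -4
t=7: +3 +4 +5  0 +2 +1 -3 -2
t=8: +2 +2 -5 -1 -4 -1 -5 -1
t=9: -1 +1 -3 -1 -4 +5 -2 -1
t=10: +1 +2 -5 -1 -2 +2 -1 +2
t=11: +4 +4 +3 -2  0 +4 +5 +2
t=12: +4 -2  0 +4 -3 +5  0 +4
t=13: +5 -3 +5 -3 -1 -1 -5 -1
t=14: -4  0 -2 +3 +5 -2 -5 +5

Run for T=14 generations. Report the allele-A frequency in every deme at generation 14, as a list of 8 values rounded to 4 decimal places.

t=0: k=[0 0 0 0 0 0 4 0]
t=1: x=[0.0000 0.0000 0.0000 0.0000 0.0000 0.3039 3.5036 0.3150] k=[0 0 0 0 0 0 0 1]
t=2: x=[0.0000 0.0000 0.0000 0.0000 0.0000 0.0000 0.0774 0.9709] k=[0 0 0 0 0 0 5 3]
t=3: x=[0.0000 0.0000 0.0000 0.0000 0.0000 0.3798 4.6101 3.3031] k=[0 0 0 0 0 0 0 5]
t=4: x=[0.0000 0.0000 0.0000 0.0000 0.0000 0.0000 0.3867 4.8468] k=[0 0 0 0 0 0 0 1]
t=5: x=[0.0000 0.0000 0.0000 0.0000 0.0000 0.0000 0.0774 0.9709] k=[0 0 0 0 0 0 2 3]
t=6: x=[0.0000 0.0000 0.0000 0.0000 0.0000 0.1519 1.9844 3.0675] k=[0 0 0 0 0 3 0 0]
t=7: x=[0.0000 0.0000 0.0000 0.0000 0.2237 2.5822 0.2321 0.0000] k=[0 0 0 0 2 4 0 0]
t=8: x=[0.0000 0.0000 0.0000 0.1464 1.9888 3.5944 0.3094 0.0000] k=[0 0 0 0 0 3 0 0]
t=9: x=[0.0000 0.0000 0.0000 0.0000 0.2237 2.5822 0.2321 0.0000] k=[0 0 0 0 0 8 0 0]
t=10: x=[0.0000 0.0000 0.0000 0.0000 0.5966 6.8826 0.6187 0.0000] k=[0 0 0 0 0 9 0 0]
t=11: x=[0.0000 0.0000 0.0000 0.0000 0.6712 7.7423 0.6961 0.0000] k=[0 0 0 0 1 12 6 0]
t=12: x=[0.0000 0.0000 0.0000 0.0732 1.7402 10.8507 6.1786 0.4724] k=[0 0 0 4 0 16 6 4]
t=13: x=[0.0000 0.0000 0.2872 3.3197 1.4916 14.2096 6.7954 4.3499] k=[0 0 5 0 0 13 2 3]
t=14: x=[0.0000 0.3520 4.0739 0.3659 0.9695 11.3307 2.9888 3.0675] k=[0 0 2 3 6 9 0 8]

[0.0000, 0.0000, 0.0168, 0.0252, 0.0504, 0.0756, 0.0000, 0.0672]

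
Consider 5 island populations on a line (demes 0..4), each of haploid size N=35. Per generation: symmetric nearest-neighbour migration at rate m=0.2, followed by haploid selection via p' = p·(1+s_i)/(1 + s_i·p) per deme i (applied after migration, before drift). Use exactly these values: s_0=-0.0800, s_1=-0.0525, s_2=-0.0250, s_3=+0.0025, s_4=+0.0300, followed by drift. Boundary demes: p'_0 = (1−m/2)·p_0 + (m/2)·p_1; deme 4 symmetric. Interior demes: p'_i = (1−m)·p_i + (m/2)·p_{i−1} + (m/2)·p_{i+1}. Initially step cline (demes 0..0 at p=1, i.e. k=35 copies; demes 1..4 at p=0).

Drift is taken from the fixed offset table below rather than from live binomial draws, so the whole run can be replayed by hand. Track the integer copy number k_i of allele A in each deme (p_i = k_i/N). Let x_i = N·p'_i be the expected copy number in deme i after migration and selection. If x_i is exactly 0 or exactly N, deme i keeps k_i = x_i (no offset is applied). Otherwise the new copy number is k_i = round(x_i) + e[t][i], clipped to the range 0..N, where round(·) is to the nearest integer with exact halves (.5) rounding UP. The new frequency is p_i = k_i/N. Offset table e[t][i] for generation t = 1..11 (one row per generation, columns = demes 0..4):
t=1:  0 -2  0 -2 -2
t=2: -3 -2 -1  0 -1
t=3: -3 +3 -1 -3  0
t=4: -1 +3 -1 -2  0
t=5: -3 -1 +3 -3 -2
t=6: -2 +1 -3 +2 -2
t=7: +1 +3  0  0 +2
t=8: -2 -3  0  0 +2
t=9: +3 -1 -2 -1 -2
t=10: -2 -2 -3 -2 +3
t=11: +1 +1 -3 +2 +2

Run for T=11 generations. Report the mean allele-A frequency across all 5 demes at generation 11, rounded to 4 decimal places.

0.1200

t=0: k=[35 0 0 0 0]
t=1: x=[31.2284 3.3338 0.0000 0.0000 0.0000] k=[31 1 0 0 0]
t=2: x=[27.5214 3.7170 0.0975 0.0000 0.0000] k=[25 2 0 0 0]
t=3: x=[22.0269 3.9088 0.1950 0.0000 0.0000] k=[19 7 0 0 0]
t=4: x=[17.0705 7.1871 0.6828 0.0000 0.0000] k=[16 10 0 0 0]
t=5: x=[14.6849 9.2289 0.9757 0.0000 0.0000] k=[12 8 4 0 0]
t=6: x=[10.9627 7.6721 3.9112 0.4010 0.0000] k=[9 9 1 2 0]
t=7: x=[8.4539 7.8663 1.8550 1.7040 0.2060] k=[9 11 2 2 2]
t=8: x=[8.6458 9.5216 2.8334 2.0047 2.0565] k=[7 7 3 2 4]
t=9: x=[6.5447 6.3160 3.2251 2.3054 3.9013] k=[10 5 1 1 2]
t=10: x=[8.9340 4.8695 1.3664 1.1027 1.9538] k=[7 3 0 0 5]
t=11: x=[6.1650 2.9510 0.2926 0.5012 4.6172] k=[7 4 0 3 7]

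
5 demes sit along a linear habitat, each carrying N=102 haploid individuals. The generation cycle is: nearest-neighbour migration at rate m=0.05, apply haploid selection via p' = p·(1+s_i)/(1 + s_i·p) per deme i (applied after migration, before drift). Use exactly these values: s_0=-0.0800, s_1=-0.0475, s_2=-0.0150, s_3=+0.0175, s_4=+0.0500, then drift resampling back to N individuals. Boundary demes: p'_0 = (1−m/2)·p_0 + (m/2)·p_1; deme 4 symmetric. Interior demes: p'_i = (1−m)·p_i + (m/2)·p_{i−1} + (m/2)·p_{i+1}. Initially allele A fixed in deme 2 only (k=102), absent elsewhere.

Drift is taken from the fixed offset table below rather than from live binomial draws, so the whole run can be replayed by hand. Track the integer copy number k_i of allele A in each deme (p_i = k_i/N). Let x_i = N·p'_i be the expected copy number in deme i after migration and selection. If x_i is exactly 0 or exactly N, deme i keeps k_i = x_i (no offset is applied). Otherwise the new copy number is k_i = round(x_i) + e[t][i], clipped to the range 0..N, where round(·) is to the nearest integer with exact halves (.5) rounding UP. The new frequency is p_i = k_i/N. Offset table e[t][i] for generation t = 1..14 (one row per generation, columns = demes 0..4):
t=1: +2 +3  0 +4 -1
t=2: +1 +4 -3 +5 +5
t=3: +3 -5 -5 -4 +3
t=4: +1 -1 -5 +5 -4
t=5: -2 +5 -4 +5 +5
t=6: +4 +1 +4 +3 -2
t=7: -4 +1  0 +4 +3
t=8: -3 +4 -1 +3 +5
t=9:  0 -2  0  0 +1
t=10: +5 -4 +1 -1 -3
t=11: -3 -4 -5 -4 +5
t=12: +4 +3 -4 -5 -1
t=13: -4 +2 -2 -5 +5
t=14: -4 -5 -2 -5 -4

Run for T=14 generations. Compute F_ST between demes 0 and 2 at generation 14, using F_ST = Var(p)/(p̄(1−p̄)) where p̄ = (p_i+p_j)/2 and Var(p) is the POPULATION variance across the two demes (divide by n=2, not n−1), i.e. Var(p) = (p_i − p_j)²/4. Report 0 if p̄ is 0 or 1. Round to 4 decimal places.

0.2216

t=0: k=[0 0 102 0 0]
t=1: x=[0.0000 2.4318 96.8263 2.5935 0.0000] k=[0 5 97 7 0]
t=2: x=[0.1150 6.8571 92.3184 9.2195 0.1837] k=[1 11 89 14 5]
t=3: x=[1.1511 12.1687 84.9616 15.8812 5.4722] k=[4 7 80 12 8]
t=4: x=[3.7610 8.3685 76.1847 13.8058 8.4714] k=[5 7 71 19 4]
t=5: x=[4.6645 8.1764 67.7571 20.2046 4.5839] k=[3 13 64 25 10]
t=6: x=[2.9976 13.4466 61.3811 25.9341 10.8386] k=[7 14 65 29 9]
t=7: x=[6.6384 14.4846 62.4597 29.7644 9.9288] k=[3 15 62 34 13]
t=8: x=[3.0439 15.2336 59.7514 34.5704 14.1077] k=[0 19 59 38 19]
t=9: x=[0.4372 18.7682 57.0955 38.4648 20.2554] k=[0 17 57 38 21]
t=10: x=[0.3911 16.8783 55.1424 38.4648 22.2624] k=[5 13 56 37 19]
t=11: x=[4.8036 13.3019 54.0662 37.4351 20.2296] k=[2 9 49 33 25]
t=12: x=[2.0044 9.4013 47.2165 33.5897 26.1371] k=[6 12 43 29 25]
t=13: x=[5.6854 12.0964 41.5025 29.6133 26.0347] k=[2 14 40 25 31]
t=14: x=[2.1198 13.7603 38.6117 25.8584 31.9099] k=[0 9 37 21 28]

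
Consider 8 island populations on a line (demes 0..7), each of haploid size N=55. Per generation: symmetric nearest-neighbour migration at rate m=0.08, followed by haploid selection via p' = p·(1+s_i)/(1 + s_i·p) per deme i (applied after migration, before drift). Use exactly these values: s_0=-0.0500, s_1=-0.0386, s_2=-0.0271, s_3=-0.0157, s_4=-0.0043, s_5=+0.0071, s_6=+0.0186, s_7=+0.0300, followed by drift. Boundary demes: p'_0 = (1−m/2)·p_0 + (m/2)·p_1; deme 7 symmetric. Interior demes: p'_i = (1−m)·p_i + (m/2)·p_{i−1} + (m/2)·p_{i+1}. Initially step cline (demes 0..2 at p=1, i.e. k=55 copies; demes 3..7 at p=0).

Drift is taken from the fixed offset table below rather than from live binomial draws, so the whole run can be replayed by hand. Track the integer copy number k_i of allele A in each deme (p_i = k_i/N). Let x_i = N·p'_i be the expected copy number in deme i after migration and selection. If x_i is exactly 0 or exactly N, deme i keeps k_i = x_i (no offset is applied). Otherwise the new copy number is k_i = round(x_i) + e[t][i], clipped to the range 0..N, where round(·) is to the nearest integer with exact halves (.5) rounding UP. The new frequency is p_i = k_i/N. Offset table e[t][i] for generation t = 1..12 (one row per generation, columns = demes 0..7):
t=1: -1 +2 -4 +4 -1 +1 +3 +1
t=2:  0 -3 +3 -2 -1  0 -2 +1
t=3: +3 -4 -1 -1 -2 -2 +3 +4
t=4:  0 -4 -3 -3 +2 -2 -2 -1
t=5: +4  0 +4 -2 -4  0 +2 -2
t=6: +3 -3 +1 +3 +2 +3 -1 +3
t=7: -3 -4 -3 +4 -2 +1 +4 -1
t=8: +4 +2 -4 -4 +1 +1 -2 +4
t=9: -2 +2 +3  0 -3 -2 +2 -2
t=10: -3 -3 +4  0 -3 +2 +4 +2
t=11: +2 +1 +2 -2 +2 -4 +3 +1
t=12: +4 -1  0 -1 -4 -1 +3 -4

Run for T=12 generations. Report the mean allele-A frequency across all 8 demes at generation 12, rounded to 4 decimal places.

0.3341

t=0: k=[55 55 55 0 0 0 0 0]
t=1: x=[55.0000 55.0000 52.7412 2.1668 0.0000 0.0000 0.0000 0.0000] k=[55 55 49 6 0 0 0 0]
t=2: x=[55.0000 54.7504 47.3407 7.3783 0.2390 0.0000 0.0000 0.0000] k=[55 52 50 5 0 0 0 0]
t=3: x=[54.8737 51.9278 48.1162 6.5086 0.1991 0.0000 0.0000 0.0000] k=[55 48 47 6 0 0 0 0]
t=4: x=[54.7053 48.0031 45.1803 7.2992 0.2390 0.0000 0.0000 0.0000] k=[55 44 42 4 2 0 0 0]
t=5: x=[54.5370 44.0181 40.2655 5.3629 1.9917 0.0806 0.0000 0.0000] k=[55 44 44 3 0 0 0 0]
t=6: x=[54.5370 44.1000 42.0906 4.4548 0.1195 0.0000 0.0000 0.0000] k=[55 41 43 7 2 0 0 0]
t=7: x=[54.4108 41.2378 41.1979 8.1298 2.1112 0.0806 0.0000 0.0000] k=[51 37 38 12 0 1 0 0]
t=8: x=[50.2209 37.1284 36.5850 12.4073 0.5178 0.9264 0.0407 0.0000] k=[54 39 33 8 2 2 0 0]
t=9: x=[53.3184 38.9157 31.8726 8.6441 2.2308 1.9332 0.0815 0.0000] k=[51 41 35 9 0 0 2 0]
t=10: x=[50.3878 40.7483 33.8435 9.5544 0.3585 0.0806 1.8731 0.0824] k=[47 38 38 10 0 2 6 2]
t=11: x=[46.2698 37.8996 36.5446 10.5841 0.4780 2.0942 5.7746 2.2222] k=[48 39 39 9 2 0 9 3]
t=12: x=[47.3068 38.9157 37.4736 9.7920 2.1909 0.4431 8.5320 3.3313] k=[51 38 37 9 0 0 12 0]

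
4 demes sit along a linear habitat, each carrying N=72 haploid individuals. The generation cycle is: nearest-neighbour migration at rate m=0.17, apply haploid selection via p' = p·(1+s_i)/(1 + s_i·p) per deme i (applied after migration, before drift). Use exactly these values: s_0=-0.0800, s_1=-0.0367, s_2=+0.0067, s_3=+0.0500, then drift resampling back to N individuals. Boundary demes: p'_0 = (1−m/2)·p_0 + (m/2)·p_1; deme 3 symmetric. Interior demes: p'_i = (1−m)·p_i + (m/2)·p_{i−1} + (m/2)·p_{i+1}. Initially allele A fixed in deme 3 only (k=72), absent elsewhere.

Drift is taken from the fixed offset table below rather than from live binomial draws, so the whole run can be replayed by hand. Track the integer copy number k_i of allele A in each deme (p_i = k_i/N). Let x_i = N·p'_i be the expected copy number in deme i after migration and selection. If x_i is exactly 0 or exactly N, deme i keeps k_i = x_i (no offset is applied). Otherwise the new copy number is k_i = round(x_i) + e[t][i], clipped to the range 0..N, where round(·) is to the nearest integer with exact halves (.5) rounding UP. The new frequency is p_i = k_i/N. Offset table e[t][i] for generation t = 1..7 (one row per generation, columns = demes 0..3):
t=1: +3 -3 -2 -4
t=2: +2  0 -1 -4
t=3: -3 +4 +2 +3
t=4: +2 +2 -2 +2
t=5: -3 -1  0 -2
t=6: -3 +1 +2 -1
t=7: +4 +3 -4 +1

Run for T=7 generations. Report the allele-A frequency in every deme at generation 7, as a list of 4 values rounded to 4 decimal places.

[0.0694, 0.1389, 0.2500, 0.6250]

t=0: k=[0 0 0 72]
t=1: x=[0.0000 0.0000 6.1575 66.1477] k=[0 0 4 62]
t=2: x=[0.0000 0.3276 8.6406 57.6391] k=[0 0 8 54]
t=3: x=[0.0000 0.6553 11.2934 50.8265] k=[0 5 13 54]
t=4: x=[0.3912 5.0757 15.8875 51.2431] k=[2 7 14 53]
t=5: x=[2.2370 6.9322 16.8059 50.4293] k=[0 6 17 48]
t=6: x=[0.4695 6.2095 18.7926 46.1785] k=[0 7 21 45]
t=7: x=[0.5478 7.3447 21.9518 43.8013] k=[5 10 18 45]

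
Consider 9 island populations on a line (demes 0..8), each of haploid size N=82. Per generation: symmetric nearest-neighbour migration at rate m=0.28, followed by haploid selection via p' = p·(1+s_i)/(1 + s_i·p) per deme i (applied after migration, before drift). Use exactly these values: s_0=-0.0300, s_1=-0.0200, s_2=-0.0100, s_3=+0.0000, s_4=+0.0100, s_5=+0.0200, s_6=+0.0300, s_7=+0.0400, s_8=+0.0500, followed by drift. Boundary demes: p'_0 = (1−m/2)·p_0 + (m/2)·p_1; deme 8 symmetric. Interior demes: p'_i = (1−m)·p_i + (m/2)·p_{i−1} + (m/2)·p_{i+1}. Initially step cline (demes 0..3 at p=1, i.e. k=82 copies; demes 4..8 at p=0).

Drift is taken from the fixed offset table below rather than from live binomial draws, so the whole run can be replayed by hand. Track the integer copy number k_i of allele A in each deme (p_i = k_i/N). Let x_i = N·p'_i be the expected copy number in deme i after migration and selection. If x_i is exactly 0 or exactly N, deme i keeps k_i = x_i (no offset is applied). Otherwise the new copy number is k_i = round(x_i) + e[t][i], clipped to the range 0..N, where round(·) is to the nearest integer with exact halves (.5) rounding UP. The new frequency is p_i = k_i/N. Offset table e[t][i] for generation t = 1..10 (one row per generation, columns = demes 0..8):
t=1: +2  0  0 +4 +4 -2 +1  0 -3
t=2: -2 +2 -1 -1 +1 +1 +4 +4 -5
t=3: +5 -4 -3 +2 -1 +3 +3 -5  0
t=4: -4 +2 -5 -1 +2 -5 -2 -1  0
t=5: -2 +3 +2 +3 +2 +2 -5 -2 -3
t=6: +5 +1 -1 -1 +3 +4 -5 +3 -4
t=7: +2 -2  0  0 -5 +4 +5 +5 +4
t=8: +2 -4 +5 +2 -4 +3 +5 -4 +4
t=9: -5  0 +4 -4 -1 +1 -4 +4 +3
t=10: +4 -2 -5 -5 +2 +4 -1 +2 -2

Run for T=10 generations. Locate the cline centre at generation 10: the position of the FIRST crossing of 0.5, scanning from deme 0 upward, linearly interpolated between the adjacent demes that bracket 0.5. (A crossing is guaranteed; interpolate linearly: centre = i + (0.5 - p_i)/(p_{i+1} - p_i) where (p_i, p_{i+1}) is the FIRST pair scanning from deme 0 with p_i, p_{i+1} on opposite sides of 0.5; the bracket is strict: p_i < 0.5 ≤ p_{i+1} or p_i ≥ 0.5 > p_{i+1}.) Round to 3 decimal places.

3.545

t=0: k=[82 82 82 82 0 0 0 0 0]
t=1: x=[82.0000 82.0000 82.0000 70.5200 11.5786 0.0000 0.0000 0.0000 0.0000] k=[82 82 82 75 16 0 0 0 0]
t=2: x=[82.0000 82.0000 81.0102 67.7200 22.1806 2.2836 0.0000 0.0000 0.0000] k=[82 82 80 67 23 3 0 0 0]
t=3: x=[82.0000 81.7143 78.4258 62.6600 26.5383 5.4804 0.4325 0.0000 0.0000] k=[82 78 75 65 26 8 3 0 0]
t=4: x=[81.4228 78.0650 73.9473 60.9400 29.1266 9.9925 3.3744 0.4367 0.0000] k=[77 80 69 60 31 5 1 0 0]
t=5: x=[77.2865 77.9632 69.1716 57.2000 31.6131 8.2254 1.4618 0.1456 0.0000] k=[75 81 71 60 34 10 0 0 0]
t=6: x=[75.6642 78.6965 70.7629 57.9000 34.4787 12.1637 1.4413 0.0000 0.0000] k=[81 80 70 57 37 16 0 0 0]
t=7: x=[80.8252 78.6762 69.4737 56.0200 37.0620 16.9649 2.3053 0.0000 0.0000] k=[82 77 69 56 32 21 7 0 0]
t=8: x=[81.2785 76.4768 68.1849 54.4600 34.0179 20.8868 8.1955 1.0187 0.0000] k=[82 72 73 56 30 24 13 0 0]
t=9: x=[80.5575 73.3855 70.3801 54.7400 32.9960 23.6317 13.0409 1.8911 0.0000] k=[76 73 74 51 32 25 9 6 0]
t=10: x=[75.3974 73.4058 70.5413 51.5600 33.8777 24.0754 11.1007 5.7874 0.8815] k=[79 71 66 47 36 28 10 8 0]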